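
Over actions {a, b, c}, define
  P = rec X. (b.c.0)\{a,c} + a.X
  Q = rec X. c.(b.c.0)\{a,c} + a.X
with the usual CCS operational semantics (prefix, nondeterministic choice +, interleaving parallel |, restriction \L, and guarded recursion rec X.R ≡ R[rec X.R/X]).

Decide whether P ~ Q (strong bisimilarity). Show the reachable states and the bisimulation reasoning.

P's transition system — 2 states:
  s0 = rec X. (b.c.0)\{a,c} + a.X has moves ··a··> s0, ··b··> s1
  s1 = (c.0)\{a,c} has moves deadlocked
Q's transition system — 3 states:
  t0 = rec X. c.(b.c.0)\{a,c} + a.X has moves ··a··> t0, ··c··> t1
  t1 = (b.c.0)\{a,c} has moves ··b··> t2
  t2 = (c.0)\{a,c} has moves deadlocked
Coarsest stable partition (strong bisimilarity classes):
  B0 = {s0}
  B1 = {s1, t2}
  B2 = {t0}
  B3 = {t1}
s0 ∈ B0, t0 ∈ B2 → different blocks

not bisimilar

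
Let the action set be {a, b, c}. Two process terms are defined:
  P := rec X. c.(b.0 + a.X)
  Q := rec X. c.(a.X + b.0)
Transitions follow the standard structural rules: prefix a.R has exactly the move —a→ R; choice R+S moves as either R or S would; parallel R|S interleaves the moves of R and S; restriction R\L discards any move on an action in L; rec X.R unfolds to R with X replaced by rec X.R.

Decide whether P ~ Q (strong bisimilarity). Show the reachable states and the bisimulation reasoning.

LTS(P): 3 reachable states
  s0 = rec X. c.(b.0 + a.X) has moves —c→ s1
  s1 = b.0 + a.(rec X. c.(b.0 + a.X)) has moves —a→ s0, —b→ s2
  s2 = 0 has moves stopped
LTS(Q): 3 reachable states
  t0 = rec X. c.(a.X + b.0) has moves —c→ t1
  t1 = a.(rec X. c.(a.X + b.0)) + b.0 has moves —a→ t0, —b→ t2
  t2 = 0 has moves stopped
Bisimilarity quotient blocks:
  B0 = {s0, t0}
  B1 = {s1, t1}
  B2 = {s2, t2}
s0 ∈ B0, t0 ∈ B0 → same block

bisimilar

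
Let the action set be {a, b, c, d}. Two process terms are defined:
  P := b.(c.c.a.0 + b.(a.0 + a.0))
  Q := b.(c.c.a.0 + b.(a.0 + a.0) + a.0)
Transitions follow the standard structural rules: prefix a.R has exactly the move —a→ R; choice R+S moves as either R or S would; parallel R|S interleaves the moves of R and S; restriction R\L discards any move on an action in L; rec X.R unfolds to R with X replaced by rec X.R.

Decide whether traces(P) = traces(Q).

traces(P) ≠ traces(Q) — witness ⟨ba⟩

P's transition system — 6 states:
  m0 = b.(c.c.a.0 + b.(a.0 + a.0)) :: —b→ m1
  m1 = c.c.a.0 + b.(a.0 + a.0) :: —b→ m2, —c→ m3
  m2 = a.0 + a.0 :: —a→ m4
  m3 = c.a.0 :: —c→ m5
  m4 = 0 :: (no moves)
  m5 = a.0 :: —a→ m4
Q's transition system — 6 states:
  n0 = b.(c.c.a.0 + b.(a.0 + a.0) + a.0) :: —b→ n1
  n1 = c.c.a.0 + b.(a.0 + a.0) + a.0 :: —a→ n2, —b→ n3, —c→ n4
  n2 = 0 :: (no moves)
  n3 = a.0 + a.0 :: —a→ n2
  n4 = c.a.0 :: —c→ n5
  n5 = a.0 :: —a→ n2
Executing ba from Q (initial set {n0}):
  [1] b ⇒ {n1}
  [2] a ⇒ {n2}
  — Q admits the full trace.
Executing ba from P (initial set {m0}):
  [1] b ⇒ {m1}
  [2] a ⇒ no successor for P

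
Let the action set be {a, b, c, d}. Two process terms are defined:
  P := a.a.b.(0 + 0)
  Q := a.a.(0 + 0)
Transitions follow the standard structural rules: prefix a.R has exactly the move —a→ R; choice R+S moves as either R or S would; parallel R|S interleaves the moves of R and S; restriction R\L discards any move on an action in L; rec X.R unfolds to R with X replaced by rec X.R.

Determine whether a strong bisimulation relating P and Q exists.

P ≁ Q

Reachable graph of P (4 states):
  u0 = a.a.b.(0 + 0) | —a→ u1
  u1 = a.b.(0 + 0) | —a→ u2
  u2 = b.(0 + 0) | —b→ u3
  u3 = 0 + 0 | deadlocked
Reachable graph of Q (3 states):
  v0 = a.a.(0 + 0) | —a→ v1
  v1 = a.(0 + 0) | —a→ v2
  v2 = 0 + 0 | deadlocked
Partition-refinement fixed point:
  B0 = {u0}
  B1 = {u1}
  B2 = {u2}
  B3 = {u3, v2}
  B4 = {v0}
  B5 = {v1}
u0 ∈ B0, v0 ∈ B4 → different blocks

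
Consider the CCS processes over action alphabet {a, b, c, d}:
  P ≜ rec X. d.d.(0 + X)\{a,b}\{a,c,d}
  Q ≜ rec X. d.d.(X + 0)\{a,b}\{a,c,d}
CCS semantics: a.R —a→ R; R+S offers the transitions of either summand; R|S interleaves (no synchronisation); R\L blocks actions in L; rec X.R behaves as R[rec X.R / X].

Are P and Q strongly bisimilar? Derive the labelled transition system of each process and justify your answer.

YES

LTS(P): 3 reachable states
  p0 = rec X. d.d.(0 + X)\{a,b}\{a,c,d} ⊢ --d--▸ p1
  p1 = d.(0 + (rec X. d.d.(0 + X)\{a,b}\{a,c,d}))\{a,b}\{a,c,d} ⊢ --d--▸ p2
  p2 = (0 + (rec X. d.d.(0 + X)\{a,b}\{a,c,d}))\{a,b}\{a,c,d} ⊢ (no moves)
LTS(Q): 3 reachable states
  q0 = rec X. d.d.(X + 0)\{a,b}\{a,c,d} ⊢ --d--▸ q1
  q1 = d.((rec X. d.d.(X + 0)\{a,b}\{a,c,d}) + 0)\{a,b}\{a,c,d} ⊢ --d--▸ q2
  q2 = ((rec X. d.d.(X + 0)\{a,b}\{a,c,d}) + 0)\{a,b}\{a,c,d} ⊢ (no moves)
Partition-refinement fixed point:
  B0 = {p0, q0}
  B1 = {p1, q1}
  B2 = {p2, q2}
p0 ∈ B0, q0 ∈ B0 → same block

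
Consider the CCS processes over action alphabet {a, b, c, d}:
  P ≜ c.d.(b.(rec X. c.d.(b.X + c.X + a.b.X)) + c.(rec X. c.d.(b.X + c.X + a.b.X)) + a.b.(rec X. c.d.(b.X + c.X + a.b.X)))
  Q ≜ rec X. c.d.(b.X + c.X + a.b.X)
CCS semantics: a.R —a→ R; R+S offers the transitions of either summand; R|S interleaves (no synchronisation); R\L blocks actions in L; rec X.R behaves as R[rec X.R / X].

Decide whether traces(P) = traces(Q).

trace-equivalent

LTS(P): 5 reachable states
  s0 = c.d.(b.(rec X. c.d.(b.X + c.X + a.b.X)) + c.(rec X. c.d.(b.X + c.X + a.b.X)) + a.b.(rec X. c.d.(b.X + c.X + a.b.X))) ⊢ -c-> s1
  s1 = d.(b.(rec X. c.d.(b.X + c.X + a.b.X)) + c.(rec X. c.d.(b.X + c.X + a.b.X)) + a.b.(rec X. c.d.(b.X + c.X + a.b.X))) ⊢ -d-> s2
  s2 = b.(rec X. c.d.(b.X + c.X + a.b.X)) + c.(rec X. c.d.(b.X + c.X + a.b.X)) + a.b.(rec X. c.d.(b.X + c.X + a.b.X)) ⊢ -a-> s3, -b-> s4, -c-> s4
  s3 = b.(rec X. c.d.(b.X + c.X + a.b.X)) ⊢ -b-> s4
  s4 = rec X. c.d.(b.X + c.X + a.b.X) ⊢ -c-> s1
LTS(Q): 4 reachable states
  t0 = rec X. c.d.(b.X + c.X + a.b.X) ⊢ -c-> t1
  t1 = d.(b.(rec X. c.d.(b.X + c.X + a.b.X)) + c.(rec X. c.d.(b.X + c.X + a.b.X)) + a.b.(rec X. c.d.(b.X + c.X + a.b.X))) ⊢ -d-> t2
  t2 = b.(rec X. c.d.(b.X + c.X + a.b.X)) + c.(rec X. c.d.(b.X + c.X + a.b.X)) + a.b.(rec X. c.d.(b.X + c.X + a.b.X)) ⊢ -a-> t3, -b-> t0, -c-> t0
  t3 = b.(rec X. c.d.(b.X + c.X + a.b.X)) ⊢ -b-> t0
Coarsest stable partition (strong bisimilarity classes):
  B0 = {s0, s4, t0}
  B1 = {s1, t1}
  B2 = {s2, t2}
  B3 = {s3, t3}
s0 ∈ B0, t0 ∈ B0 → same block
Bisimilar ⇒ trace-equivalent.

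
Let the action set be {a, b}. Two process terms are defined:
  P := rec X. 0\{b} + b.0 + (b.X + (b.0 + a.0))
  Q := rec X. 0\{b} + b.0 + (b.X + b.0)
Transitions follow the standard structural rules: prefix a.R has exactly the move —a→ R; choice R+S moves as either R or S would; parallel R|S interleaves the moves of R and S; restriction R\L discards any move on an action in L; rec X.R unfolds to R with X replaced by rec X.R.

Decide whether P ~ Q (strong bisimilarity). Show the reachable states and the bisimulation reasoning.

not bisimilar

LTS(P): 2 reachable states
  m0 = rec X. 0\{b} + b.0 + (b.X + (b.0 + a.0)) has moves -a-> m1, -b-> m0, -b-> m1
  m1 = 0 has moves ·
LTS(Q): 2 reachable states
  n0 = rec X. 0\{b} + b.0 + (b.X + b.0) has moves -b-> n0, -b-> n1
  n1 = 0 has moves ·
Bisimilarity quotient blocks:
  B0 = {m0}
  B1 = {m1, n1}
  B2 = {n0}
m0 ∈ B0, n0 ∈ B2 → different blocks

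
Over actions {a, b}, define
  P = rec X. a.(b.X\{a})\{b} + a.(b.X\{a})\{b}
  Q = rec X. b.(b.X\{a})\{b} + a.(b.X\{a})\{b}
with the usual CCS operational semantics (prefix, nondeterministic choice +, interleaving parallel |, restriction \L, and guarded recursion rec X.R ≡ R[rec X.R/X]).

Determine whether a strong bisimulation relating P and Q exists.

LTS(P): 2 reachable states
  m0 = rec X. a.(b.X\{a})\{b} + a.(b.X\{a})\{b} has moves -a-> m1
  m1 = (b.(rec X. a.(b.X\{a})\{b} + a.(b.X\{a})\{b})\{a})\{b} has moves deadlocked
LTS(Q): 2 reachable states
  n0 = rec X. b.(b.X\{a})\{b} + a.(b.X\{a})\{b} has moves -a-> n1, -b-> n1
  n1 = (b.(rec X. b.(b.X\{a})\{b} + a.(b.X\{a})\{b})\{a})\{b} has moves deadlocked
Bisimilarity quotient blocks:
  B0 = {m0}
  B1 = {m1, n1}
  B2 = {n0}
m0 ∈ B0, n0 ∈ B2 → different blocks

NO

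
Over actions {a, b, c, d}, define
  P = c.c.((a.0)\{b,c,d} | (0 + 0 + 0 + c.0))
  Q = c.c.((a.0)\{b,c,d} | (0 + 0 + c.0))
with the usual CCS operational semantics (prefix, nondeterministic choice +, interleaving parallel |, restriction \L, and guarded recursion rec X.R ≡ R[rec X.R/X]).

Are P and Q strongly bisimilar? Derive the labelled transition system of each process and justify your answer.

P's transition system — 6 states:
  p0 = c.c.((a.0)\{b,c,d} | (0 + 0 + 0 + c.0)) → ··c··> p1
  p1 = c.((a.0)\{b,c,d} | (0 + 0 + 0 + c.0)) → ··c··> p2
  p2 = (a.0)\{b,c,d} | (0 + 0 + 0 + c.0) → ··a··> p3, ··c··> p4
  p3 = 0\{b,c,d} | (0 + 0 + 0 + c.0) → ··c··> p5
  p4 = (a.0)\{b,c,d} | 0 → ··a··> p5
  p5 = 0\{b,c,d} | 0 → deadlocked
Q's transition system — 6 states:
  q0 = c.c.((a.0)\{b,c,d} | (0 + 0 + c.0)) → ··c··> q1
  q1 = c.((a.0)\{b,c,d} | (0 + 0 + c.0)) → ··c··> q2
  q2 = (a.0)\{b,c,d} | (0 + 0 + c.0) → ··a··> q3, ··c··> q4
  q3 = 0\{b,c,d} | (0 + 0 + c.0) → ··c··> q5
  q4 = (a.0)\{b,c,d} | 0 → ··a··> q5
  q5 = 0\{b,c,d} | 0 → deadlocked
Bisimilarity quotient blocks:
  B0 = {p0, q0}
  B1 = {p1, q1}
  B2 = {p2, q2}
  B3 = {p3, q3}
  B4 = {p5, q5}
  B5 = {p4, q4}
p0 ∈ B0, q0 ∈ B0 → same block

bisimilar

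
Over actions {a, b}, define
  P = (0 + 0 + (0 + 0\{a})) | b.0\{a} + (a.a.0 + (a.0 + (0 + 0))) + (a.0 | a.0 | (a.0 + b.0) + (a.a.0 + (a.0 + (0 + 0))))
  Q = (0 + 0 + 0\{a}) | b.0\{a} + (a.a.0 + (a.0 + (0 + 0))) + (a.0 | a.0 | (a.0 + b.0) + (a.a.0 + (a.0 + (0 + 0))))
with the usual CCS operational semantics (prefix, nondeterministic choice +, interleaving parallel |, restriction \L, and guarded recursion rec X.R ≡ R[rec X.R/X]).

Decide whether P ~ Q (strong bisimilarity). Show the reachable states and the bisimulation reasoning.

bisimilar

Reachable graph of P (11 states):
  m0 = (0 + 0 + (0 + 0\{a})) | b.0\{a} + (a.a.0 + (a.0 + (0 + 0))) + (a.0 | a.0 | (a.0 + b.0) + (a.a.0 + (a.0 + (0 + 0)))) → -a-> m1, -a-> m2, -a-> m3, -a-> m4, -a-> m5, -b-> m5, -b-> m6
  m1 = 0 → ·
  m2 = 0 | a.0 | (a.0 + b.0) → -a-> m7, -a-> m8, -b-> m8
  m3 = a.0 → -a-> m1
  m4 = a.0 | 0 | (a.0 + b.0) → -a-> m7, -a-> m9, -b-> m9
  m5 = a.0 | a.0 | 0 → -a-> m8, -a-> m9
  m6 = (0 + 0 + (0 + 0\{a})) | 0\{a} → ·
  m7 = 0 | 0 | (a.0 + b.0) → -a-> m10, -b-> m10
  m8 = 0 | a.0 | 0 → -a-> m10
  m9 = a.0 | 0 | 0 → -a-> m10
  m10 = 0 | 0 | 0 → ·
Reachable graph of Q (11 states):
  n0 = (0 + 0 + 0\{a}) | b.0\{a} + (a.a.0 + (a.0 + (0 + 0))) + (a.0 | a.0 | (a.0 + b.0) + (a.a.0 + (a.0 + (0 + 0)))) → -a-> n1, -a-> n2, -a-> n3, -a-> n4, -a-> n5, -b-> n5, -b-> n6
  n1 = 0 → ·
  n2 = 0 | a.0 | (a.0 + b.0) → -a-> n7, -a-> n8, -b-> n8
  n3 = a.0 → -a-> n1
  n4 = a.0 | 0 | (a.0 + b.0) → -a-> n7, -a-> n9, -b-> n9
  n5 = a.0 | a.0 | 0 → -a-> n8, -a-> n9
  n6 = (0 + 0 + 0\{a}) | 0\{a} → ·
  n7 = 0 | 0 | (a.0 + b.0) → -a-> n10, -b-> n10
  n8 = 0 | a.0 | 0 → -a-> n10
  n9 = a.0 | 0 | 0 → -a-> n10
  n10 = 0 | 0 | 0 → ·
Partition-refinement fixed point:
  B0 = {m0, n0}
  B1 = {m1, m10, m6, n1, n10, n6}
  B2 = {m5, n5}
  B3 = {m3, m8, m9, n3, n8, n9}
  B4 = {m2, m4, n2, n4}
  B5 = {m7, n7}
m0 ∈ B0, n0 ∈ B0 → same block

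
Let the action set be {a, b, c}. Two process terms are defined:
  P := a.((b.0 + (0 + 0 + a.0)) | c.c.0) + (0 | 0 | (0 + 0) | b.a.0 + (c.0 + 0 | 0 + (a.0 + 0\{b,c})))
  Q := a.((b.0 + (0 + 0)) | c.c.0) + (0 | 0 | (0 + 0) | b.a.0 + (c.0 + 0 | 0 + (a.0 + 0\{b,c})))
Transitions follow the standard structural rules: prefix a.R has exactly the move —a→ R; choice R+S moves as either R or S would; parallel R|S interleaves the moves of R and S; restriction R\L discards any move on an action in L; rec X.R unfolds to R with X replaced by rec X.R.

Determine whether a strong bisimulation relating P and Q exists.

P ≁ Q

LTS(P): 10 reachable states
  p0 = a.((b.0 + (0 + 0 + a.0)) | c.c.0) + (0 | 0 | (0 + 0) | b.a.0 + (c.0 + 0 | 0 + (a.0 + 0\{b,c}))) :: —a→ p1, —a→ p2, —b→ p3, —c→ p2
  p1 = (b.0 + (0 + 0 + a.0)) | c.c.0 :: —a→ p4, —b→ p4, —c→ p5
  p2 = 0 :: deadlocked
  p3 = 0 | 0 | (0 + 0) | a.0 :: —a→ p6
  p4 = 0 | c.c.0 :: —c→ p7
  p5 = (b.0 + (0 + 0 + a.0)) | c.0 :: —a→ p7, —b→ p7, —c→ p8
  p6 = 0 | 0 | (0 + 0) | 0 :: deadlocked
  p7 = 0 | c.0 :: —c→ p9
  p8 = (b.0 + (0 + 0 + a.0)) | 0 :: —a→ p9, —b→ p9
  p9 = 0 | 0 :: deadlocked
LTS(Q): 10 reachable states
  q0 = a.((b.0 + (0 + 0)) | c.c.0) + (0 | 0 | (0 + 0) | b.a.0 + (c.0 + 0 | 0 + (a.0 + 0\{b,c}))) :: —a→ q1, —a→ q2, —b→ q3, —c→ q2
  q1 = (b.0 + (0 + 0)) | c.c.0 :: —b→ q4, —c→ q5
  q2 = 0 :: deadlocked
  q3 = 0 | 0 | (0 + 0) | a.0 :: —a→ q6
  q4 = 0 | c.c.0 :: —c→ q7
  q5 = (b.0 + (0 + 0)) | c.0 :: —b→ q7, —c→ q8
  q6 = 0 | 0 | (0 + 0) | 0 :: deadlocked
  q7 = 0 | c.0 :: —c→ q9
  q8 = (b.0 + (0 + 0)) | 0 :: —b→ q9
  q9 = 0 | 0 :: deadlocked
Bisimilarity quotient blocks:
  B0 = {p0}
  B1 = {p1}
  B2 = {p4, q4}
  B3 = {p7, q7}
  B4 = {p2, p6, p9, q2, q6, q9}
  B5 = {p5}
  B6 = {p8}
  B7 = {p3, q3}
  B8 = {q0}
  B9 = {q1}
  B10 = {q5}
  B11 = {q8}
p0 ∈ B0, q0 ∈ B8 → different blocks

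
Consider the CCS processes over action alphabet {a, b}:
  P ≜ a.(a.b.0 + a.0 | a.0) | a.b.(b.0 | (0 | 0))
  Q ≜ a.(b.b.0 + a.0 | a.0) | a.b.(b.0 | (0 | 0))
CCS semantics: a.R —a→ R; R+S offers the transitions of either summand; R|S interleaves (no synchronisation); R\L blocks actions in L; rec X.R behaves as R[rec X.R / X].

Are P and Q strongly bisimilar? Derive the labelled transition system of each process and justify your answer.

P ≁ Q

LTS(P): 28 reachable states
  u0 = a.(a.b.0 + a.0 | a.0) | a.b.(b.0 | (0 | 0)) :: ··a··> u1, ··a··> u2
  u1 = (a.b.0 + a.0 | a.0) | a.b.(b.0 | (0 | 0)) :: ··a··> u3, ··a··> u4, ··a··> u5, ··a··> u6
  u2 = a.(a.b.0 + a.0 | a.0) | b.(b.0 | (0 | 0)) :: ··a··> u3, ··b··> u7
  u3 = (a.b.0 + a.0 | a.0) | b.(b.0 | (0 | 0)) :: ··a··> u10, ··a··> u8, ··a··> u9, ··b··> u11
  u4 = 0 | a.0 | a.b.(b.0 | (0 | 0)) :: ··a··> u12, ··a··> u8
  u5 = a.0 | 0 | a.b.(b.0 | (0 | 0)) :: ··a··> u12, ··a··> u9
  u6 = b.0 | a.b.(b.0 | (0 | 0)) :: ··a··> u10, ··b··> u13
  u7 = a.(a.b.0 + a.0 | a.0) | (b.0 | (0 | 0)) :: ··a··> u11, ··b··> u14
  u8 = 0 | a.0 | b.(b.0 | (0 | 0)) :: ··a··> u15, ··b··> u16
  u9 = a.0 | 0 | b.(b.0 | (0 | 0)) :: ··a··> u15, ··b··> u17
  u10 = b.0 | b.(b.0 | (0 | 0)) :: ··b··> u18, ··b··> u19
  u11 = (a.b.0 + a.0 | a.0) | (b.0 | (0 | 0)) :: ··a··> u16, ··a··> u17, ··a··> u19, ··b··> u20
  u12 = 0 | 0 | a.b.(b.0 | (0 | 0)) :: ··a··> u15
  u13 = 0 | a.b.(b.0 | (0 | 0)) :: ··a··> u18
  u14 = a.(a.b.0 + a.0 | a.0) | (0 | (0 | 0)) :: ··a··> u20
  u15 = 0 | 0 | b.(b.0 | (0 | 0)) :: ··b··> u21
  u16 = 0 | a.0 | (b.0 | (0 | 0)) :: ··a··> u21, ··b··> u22
  u17 = a.0 | 0 | (b.0 | (0 | 0)) :: ··a··> u21, ··b··> u23
  u18 = 0 | b.(b.0 | (0 | 0)) :: ··b··> u24
  u19 = b.0 | (b.0 | (0 | 0)) :: ··b··> u24, ··b··> u25
  u20 = (a.b.0 + a.0 | a.0) | (0 | (0 | 0)) :: ··a··> u22, ··a··> u23, ··a··> u25
  u21 = 0 | 0 | (b.0 | (0 | 0)) :: ··b··> u26
  u22 = 0 | a.0 | (0 | (0 | 0)) :: ··a··> u26
  u23 = a.0 | 0 | (0 | (0 | 0)) :: ··a··> u26
  u24 = 0 | (b.0 | (0 | 0)) :: ··b··> u27
  u25 = b.0 | (0 | (0 | 0)) :: ··b··> u27
  u26 = 0 | 0 | (0 | (0 | 0)) :: deadlocked
  u27 = 0 | (0 | (0 | 0)) :: deadlocked
LTS(Q): 28 reachable states
  v0 = a.(b.b.0 + a.0 | a.0) | a.b.(b.0 | (0 | 0)) :: ··a··> v1, ··a··> v2
  v1 = (b.b.0 + a.0 | a.0) | a.b.(b.0 | (0 | 0)) :: ··a··> v3, ··a··> v4, ··a··> v5, ··b··> v6
  v2 = a.(b.b.0 + a.0 | a.0) | b.(b.0 | (0 | 0)) :: ··a··> v3, ··b··> v7
  v3 = (b.b.0 + a.0 | a.0) | b.(b.0 | (0 | 0)) :: ··a··> v8, ··a··> v9, ··b··> v10, ··b··> v11
  v4 = 0 | a.0 | a.b.(b.0 | (0 | 0)) :: ··a··> v12, ··a··> v8
  v5 = a.0 | 0 | a.b.(b.0 | (0 | 0)) :: ··a··> v12, ··a··> v9
  v6 = b.0 | a.b.(b.0 | (0 | 0)) :: ··a··> v11, ··b··> v13
  v7 = a.(b.b.0 + a.0 | a.0) | (b.0 | (0 | 0)) :: ··a··> v10, ··b··> v14
  v8 = 0 | a.0 | b.(b.0 | (0 | 0)) :: ··a··> v15, ··b··> v16
  v9 = a.0 | 0 | b.(b.0 | (0 | 0)) :: ··a··> v15, ··b··> v17
  v10 = (b.b.0 + a.0 | a.0) | (b.0 | (0 | 0)) :: ··a··> v16, ··a··> v17, ··b··> v18, ··b··> v19
  v11 = b.0 | b.(b.0 | (0 | 0)) :: ··b··> v19, ··b··> v20
  v12 = 0 | 0 | a.b.(b.0 | (0 | 0)) :: ··a··> v15
  v13 = 0 | a.b.(b.0 | (0 | 0)) :: ··a··> v20
  v14 = a.(b.b.0 + a.0 | a.0) | (0 | (0 | 0)) :: ··a··> v18
  v15 = 0 | 0 | b.(b.0 | (0 | 0)) :: ··b··> v21
  v16 = 0 | a.0 | (b.0 | (0 | 0)) :: ··a··> v21, ··b··> v22
  v17 = a.0 | 0 | (b.0 | (0 | 0)) :: ··a··> v21, ··b··> v23
  v18 = (b.b.0 + a.0 | a.0) | (0 | (0 | 0)) :: ··a··> v22, ··a··> v23, ··b··> v24
  v19 = b.0 | (b.0 | (0 | 0)) :: ··b··> v24, ··b··> v25
  v20 = 0 | b.(b.0 | (0 | 0)) :: ··b··> v25
  v21 = 0 | 0 | (b.0 | (0 | 0)) :: ··b··> v26
  v22 = 0 | a.0 | (0 | (0 | 0)) :: ··a··> v26
  v23 = a.0 | 0 | (0 | (0 | 0)) :: ··a··> v26
  v24 = b.0 | (0 | (0 | 0)) :: ··b··> v27
  v25 = 0 | (b.0 | (0 | 0)) :: ··b··> v27
  v26 = 0 | 0 | (0 | (0 | 0)) :: deadlocked
  v27 = 0 | (0 | (0 | 0)) :: deadlocked
Partition-refinement fixed point:
  B0 = {u0}
  B1 = {u1}
  B2 = {u4, u5, v4, v5}
  B3 = {u12, u13, v12, v13}
  B4 = {u15, u18, u19, v15, v19, v20}
  B5 = {u21, u24, u25, v21, v24, v25}
  B6 = {u26, u27, v26, v27}
  B7 = {u8, u9, v8, v9}
  B8 = {u16, u17, v16, v17}
  B9 = {u22, u23, v22, v23}
  B10 = {u3}
  B11 = {u11}
  B12 = {u20}
  B13 = {u10, v11}
  B14 = {u6, v6}
  B15 = {u2}
  B16 = {u7}
  B17 = {u14}
  B18 = {v0}
  B19 = {v1}
  B20 = {v3}
  B21 = {v10}
  B22 = {v18}
  B23 = {v2}
  B24 = {v7}
  B25 = {v14}
u0 ∈ B0, v0 ∈ B18 → different blocks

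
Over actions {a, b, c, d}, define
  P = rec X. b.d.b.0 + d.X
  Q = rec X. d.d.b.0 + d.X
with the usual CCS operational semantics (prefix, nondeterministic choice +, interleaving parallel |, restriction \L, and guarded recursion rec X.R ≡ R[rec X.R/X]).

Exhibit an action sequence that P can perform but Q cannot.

LTS(P): 4 reachable states
  m0 = rec X. b.d.b.0 + d.X | --b--▸ m1, --d--▸ m0
  m1 = d.b.0 | --d--▸ m2
  m2 = b.0 | --b--▸ m3
  m3 = 0 | ·
LTS(Q): 4 reachable states
  n0 = rec X. d.d.b.0 + d.X | --d--▸ n0, --d--▸ n1
  n1 = d.b.0 | --d--▸ n2
  n2 = b.0 | --b--▸ n3
  n3 = 0 | ·
Executing b from P (initial set {m0}):
  [1] b ⇒ {m1}
  — P admits the full trace.
Executing b from Q (initial set {n0}):
  [1] b ⇒ ∅  — Q cannot continue

b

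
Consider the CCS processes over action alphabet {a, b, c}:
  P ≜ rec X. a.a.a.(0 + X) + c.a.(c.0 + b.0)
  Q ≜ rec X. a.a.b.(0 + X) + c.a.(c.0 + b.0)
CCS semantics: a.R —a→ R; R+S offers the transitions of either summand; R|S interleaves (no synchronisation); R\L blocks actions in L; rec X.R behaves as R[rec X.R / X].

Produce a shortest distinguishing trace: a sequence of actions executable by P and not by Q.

aaa

LTS(P): 7 reachable states
  m0 = rec X. a.a.a.(0 + X) + c.a.(c.0 + b.0) has moves ··a··> m1, ··c··> m2
  m1 = a.a.(0 + (rec X. a.a.a.(0 + X) + c.a.(c.0 + b.0))) has moves ··a··> m3
  m2 = a.(c.0 + b.0) has moves ··a··> m4
  m3 = a.(0 + (rec X. a.a.a.(0 + X) + c.a.(c.0 + b.0))) has moves ··a··> m5
  m4 = c.0 + b.0 has moves ··b··> m6, ··c··> m6
  m5 = 0 + (rec X. a.a.a.(0 + X) + c.a.(c.0 + b.0)) has moves ··a··> m1, ··c··> m2
  m6 = 0 has moves ·
LTS(Q): 7 reachable states
  n0 = rec X. a.a.b.(0 + X) + c.a.(c.0 + b.0) has moves ··a··> n1, ··c··> n2
  n1 = a.b.(0 + (rec X. a.a.b.(0 + X) + c.a.(c.0 + b.0))) has moves ··a··> n3
  n2 = a.(c.0 + b.0) has moves ··a··> n4
  n3 = b.(0 + (rec X. a.a.b.(0 + X) + c.a.(c.0 + b.0))) has moves ··b··> n5
  n4 = c.0 + b.0 has moves ··b··> n6, ··c··> n6
  n5 = 0 + (rec X. a.a.b.(0 + X) + c.a.(c.0 + b.0)) has moves ··a··> n1, ··c··> n2
  n6 = 0 has moves ·
Run σ = ⟨aaa⟩ on P: start {m0}
  step 1 (a): {m1}
  step 2 (a): {m3}
  step 3 (a): {m5}
  ✓ P
Run σ = ⟨aaa⟩ on Q: start {n0}
  step 1 (a): {n1}
  step 2 (a): {n3}
  step 3 (a): ∅  — Q cannot continue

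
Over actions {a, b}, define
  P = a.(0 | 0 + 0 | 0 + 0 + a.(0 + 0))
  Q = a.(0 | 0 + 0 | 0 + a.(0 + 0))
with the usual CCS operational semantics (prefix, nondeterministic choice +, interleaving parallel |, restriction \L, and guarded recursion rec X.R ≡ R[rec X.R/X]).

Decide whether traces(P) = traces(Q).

P's transition system — 3 states:
  p0 = a.(0 | 0 + 0 | 0 + 0 + a.(0 + 0)) :: —a→ p1
  p1 = 0 | 0 + 0 | 0 + 0 + a.(0 + 0) :: —a→ p2
  p2 = 0 + 0 :: deadlocked
Q's transition system — 3 states:
  q0 = a.(0 | 0 + 0 | 0 + a.(0 + 0)) :: —a→ q1
  q1 = 0 | 0 + 0 | 0 + a.(0 + 0) :: —a→ q2
  q2 = 0 + 0 :: deadlocked
Partition-refinement fixed point:
  B0 = {p0, q0}
  B1 = {p1, q1}
  B2 = {p2, q2}
p0 ∈ B0, q0 ∈ B0 → same block
Bisimilar ⇒ trace-equivalent.

traces(P) = traces(Q)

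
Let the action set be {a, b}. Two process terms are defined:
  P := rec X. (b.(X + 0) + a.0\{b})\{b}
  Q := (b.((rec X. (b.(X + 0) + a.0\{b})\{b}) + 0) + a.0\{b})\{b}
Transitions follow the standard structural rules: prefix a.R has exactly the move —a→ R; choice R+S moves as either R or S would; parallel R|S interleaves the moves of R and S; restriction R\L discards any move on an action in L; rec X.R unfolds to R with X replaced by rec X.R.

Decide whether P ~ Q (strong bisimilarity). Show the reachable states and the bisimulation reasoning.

LTS(P): 2 reachable states
  p0 = rec X. (b.(X + 0) + a.0\{b})\{b} has moves —a→ p1
  p1 = 0\{b}\{b} has moves (no moves)
LTS(Q): 2 reachable states
  q0 = (b.((rec X. (b.(X + 0) + a.0\{b})\{b}) + 0) + a.0\{b})\{b} has moves —a→ q1
  q1 = 0\{b}\{b} has moves (no moves)
Bisimilarity quotient blocks:
  B0 = {p0, q0}
  B1 = {p1, q1}
p0 ∈ B0, q0 ∈ B0 → same block

P ~ Q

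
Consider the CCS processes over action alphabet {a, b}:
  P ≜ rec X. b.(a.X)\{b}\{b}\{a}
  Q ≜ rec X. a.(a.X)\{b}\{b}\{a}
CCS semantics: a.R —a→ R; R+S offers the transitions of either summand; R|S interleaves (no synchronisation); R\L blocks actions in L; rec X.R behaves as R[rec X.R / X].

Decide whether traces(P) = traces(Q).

traces(P) ≠ traces(Q) — witness ⟨b⟩

P's transition system — 2 states:
  s0 = rec X. b.(a.X)\{b}\{b}\{a} ⊢ =b=> s1
  s1 = (a.(rec X. b.(a.X)\{b}\{b}\{a}))\{b}\{b}\{a} ⊢ deadlocked
Q's transition system — 2 states:
  t0 = rec X. a.(a.X)\{b}\{b}\{a} ⊢ =a=> t1
  t1 = (a.(rec X. a.(a.X)\{b}\{b}\{a}))\{b}\{b}\{a} ⊢ deadlocked
Run σ = ⟨b⟩ on P: start {s0}
  after b @ step 1: {s1}
  — P admits the full trace.
Run σ = ⟨b⟩ on Q: start {t0}
  after b @ step 1: ∅  — Q cannot continue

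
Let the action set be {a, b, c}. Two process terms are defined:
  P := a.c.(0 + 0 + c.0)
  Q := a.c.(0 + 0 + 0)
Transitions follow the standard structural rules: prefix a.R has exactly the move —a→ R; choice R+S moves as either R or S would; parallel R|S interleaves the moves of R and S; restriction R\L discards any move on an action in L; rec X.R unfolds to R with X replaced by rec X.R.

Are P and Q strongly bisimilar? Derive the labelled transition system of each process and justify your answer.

LTS(P): 4 reachable states
  m0 = a.c.(0 + 0 + c.0) → -a-> m1
  m1 = c.(0 + 0 + c.0) → -c-> m2
  m2 = 0 + 0 + c.0 → -c-> m3
  m3 = 0 → ∅
LTS(Q): 3 reachable states
  n0 = a.c.(0 + 0 + 0) → -a-> n1
  n1 = c.(0 + 0 + 0) → -c-> n2
  n2 = 0 + 0 + 0 → ∅
Bisimilarity quotient blocks:
  B0 = {m0}
  B1 = {m1}
  B2 = {m2, n1}
  B3 = {m3, n2}
  B4 = {n0}
m0 ∈ B0, n0 ∈ B4 → different blocks

not bisimilar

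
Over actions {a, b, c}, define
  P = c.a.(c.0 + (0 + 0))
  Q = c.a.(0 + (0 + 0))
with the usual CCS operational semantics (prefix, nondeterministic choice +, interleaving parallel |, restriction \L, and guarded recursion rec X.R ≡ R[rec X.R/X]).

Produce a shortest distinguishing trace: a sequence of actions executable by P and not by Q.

P's transition system — 4 states:
  u0 = c.a.(c.0 + (0 + 0)) → ··c··> u1
  u1 = a.(c.0 + (0 + 0)) → ··a··> u2
  u2 = c.0 + (0 + 0) → ··c··> u3
  u3 = 0 → deadlocked
Q's transition system — 3 states:
  v0 = c.a.(0 + (0 + 0)) → ··c··> v1
  v1 = a.(0 + (0 + 0)) → ··a··> v2
  v2 = 0 + (0 + 0) → deadlocked
Run σ = ⟨cac⟩ on P: start {u0}
  [1] c ⇒ {u1}
  [2] a ⇒ {u2}
  [3] c ⇒ {u3}
  ✓ P
Run σ = ⟨cac⟩ on Q: start {v0}
  [1] c ⇒ {v1}
  [2] a ⇒ {v2}
  [3] c ⇒ ∅  — Q cannot continue

cac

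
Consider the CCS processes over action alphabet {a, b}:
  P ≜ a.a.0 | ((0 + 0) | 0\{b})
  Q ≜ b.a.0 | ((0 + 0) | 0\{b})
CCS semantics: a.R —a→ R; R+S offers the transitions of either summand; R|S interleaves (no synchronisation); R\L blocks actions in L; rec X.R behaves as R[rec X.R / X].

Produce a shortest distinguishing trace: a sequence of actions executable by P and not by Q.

LTS(P): 3 reachable states
  s0 = a.a.0 | ((0 + 0) | 0\{b}) has moves —a→ s1
  s1 = a.0 | ((0 + 0) | 0\{b}) has moves —a→ s2
  s2 = 0 | ((0 + 0) | 0\{b}) has moves deadlocked
LTS(Q): 3 reachable states
  t0 = b.a.0 | ((0 + 0) | 0\{b}) has moves —b→ t1
  t1 = a.0 | ((0 + 0) | 0\{b}) has moves —a→ t2
  t2 = 0 | ((0 + 0) | 0\{b}) has moves deadlocked
Trace ⟨a⟩ through P, begin at {s0}:
  after a @ step 1: {s1}
  ✓ P
Trace ⟨a⟩ through Q, begin at {t0}:
  after a @ step 1: no successor for Q

a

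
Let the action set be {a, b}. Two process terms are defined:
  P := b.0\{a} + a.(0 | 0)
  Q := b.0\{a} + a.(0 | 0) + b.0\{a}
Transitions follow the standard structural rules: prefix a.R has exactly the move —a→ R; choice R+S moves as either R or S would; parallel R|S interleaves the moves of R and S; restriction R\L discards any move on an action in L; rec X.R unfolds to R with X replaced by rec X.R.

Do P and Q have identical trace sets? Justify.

LTS(P): 3 reachable states
  s0 = b.0\{a} + a.(0 | 0) has moves --a--▸ s1, --b--▸ s2
  s1 = 0 | 0 has moves ∅
  s2 = 0\{a} has moves ∅
LTS(Q): 3 reachable states
  t0 = b.0\{a} + a.(0 | 0) + b.0\{a} has moves --a--▸ t1, --b--▸ t2
  t1 = 0 | 0 has moves ∅
  t2 = 0\{a} has moves ∅
Partition-refinement fixed point:
  B0 = {s0, t0}
  B1 = {s1, s2, t1, t2}
s0 ∈ B0, t0 ∈ B0 → same block
Bisimilar ⇒ trace-equivalent.

trace-equivalent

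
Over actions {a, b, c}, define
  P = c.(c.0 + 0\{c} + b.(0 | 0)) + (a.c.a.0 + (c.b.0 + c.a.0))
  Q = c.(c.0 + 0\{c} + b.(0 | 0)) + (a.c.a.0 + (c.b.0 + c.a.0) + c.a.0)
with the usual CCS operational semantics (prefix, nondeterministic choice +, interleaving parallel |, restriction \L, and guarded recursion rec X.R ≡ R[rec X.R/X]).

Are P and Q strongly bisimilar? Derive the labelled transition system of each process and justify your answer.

P ~ Q

LTS(P): 7 reachable states
  s0 = c.(c.0 + 0\{c} + b.(0 | 0)) + (a.c.a.0 + (c.b.0 + c.a.0)) → —a→ s1, —c→ s2, —c→ s3, —c→ s4
  s1 = c.a.0 → —c→ s2
  s2 = a.0 → —a→ s5
  s3 = b.0 → —b→ s5
  s4 = c.0 + 0\{c} + b.(0 | 0) → —b→ s6, —c→ s5
  s5 = 0 → deadlocked
  s6 = 0 | 0 → deadlocked
LTS(Q): 7 reachable states
  t0 = c.(c.0 + 0\{c} + b.(0 | 0)) + (a.c.a.0 + (c.b.0 + c.a.0) + c.a.0) → —a→ t1, —c→ t2, —c→ t3, —c→ t4
  t1 = c.a.0 → —c→ t2
  t2 = a.0 → —a→ t5
  t3 = b.0 → —b→ t5
  t4 = c.0 + 0\{c} + b.(0 | 0) → —b→ t6, —c→ t5
  t5 = 0 → deadlocked
  t6 = 0 | 0 → deadlocked
Bisimilarity quotient blocks:
  B0 = {s0, t0}
  B1 = {s1, t1}
  B2 = {s2, t2}
  B3 = {s5, s6, t5, t6}
  B4 = {s4, t4}
  B5 = {s3, t3}
s0 ∈ B0, t0 ∈ B0 → same block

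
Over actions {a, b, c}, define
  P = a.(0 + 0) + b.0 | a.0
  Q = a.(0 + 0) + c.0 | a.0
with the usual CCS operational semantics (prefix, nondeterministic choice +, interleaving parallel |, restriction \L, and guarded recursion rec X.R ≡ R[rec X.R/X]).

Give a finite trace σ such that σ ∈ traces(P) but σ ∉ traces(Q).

Reachable graph of P (5 states):
  p0 = a.(0 + 0) + b.0 | a.0 ⊢ ··a··> p1, ··a··> p2, ··b··> p3
  p1 = 0 + 0 ⊢ ∅
  p2 = b.0 | 0 ⊢ ··b··> p4
  p3 = 0 | a.0 ⊢ ··a··> p4
  p4 = 0 | 0 ⊢ ∅
Reachable graph of Q (5 states):
  q0 = a.(0 + 0) + c.0 | a.0 ⊢ ··a··> q1, ··a··> q2, ··c··> q3
  q1 = 0 + 0 ⊢ ∅
  q2 = c.0 | 0 ⊢ ··c··> q4
  q3 = 0 | a.0 ⊢ ··a··> q4
  q4 = 0 | 0 ⊢ ∅
Trace ⟨b⟩ through P, begin at {p0}:
  after b @ step 1: {p3}
  — P admits the full trace.
Trace ⟨b⟩ through Q, begin at {q0}:
  after b @ step 1: no successor for Q

b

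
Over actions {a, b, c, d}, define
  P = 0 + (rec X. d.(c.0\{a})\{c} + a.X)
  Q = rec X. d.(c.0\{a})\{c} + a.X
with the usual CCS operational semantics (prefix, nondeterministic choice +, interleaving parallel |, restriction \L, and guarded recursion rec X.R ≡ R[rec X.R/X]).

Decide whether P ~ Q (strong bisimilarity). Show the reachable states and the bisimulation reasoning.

LTS(P): 3 reachable states
  u0 = 0 + (rec X. d.(c.0\{a})\{c} + a.X) → =a=> u1, =d=> u2
  u1 = rec X. d.(c.0\{a})\{c} + a.X → =a=> u1, =d=> u2
  u2 = (c.0\{a})\{c} → (no moves)
LTS(Q): 2 reachable states
  v0 = rec X. d.(c.0\{a})\{c} + a.X → =a=> v0, =d=> v1
  v1 = (c.0\{a})\{c} → (no moves)
Bisimilarity quotient blocks:
  B0 = {u0, u1, v0}
  B1 = {u2, v1}
u0 ∈ B0, v0 ∈ B0 → same block

P ~ Q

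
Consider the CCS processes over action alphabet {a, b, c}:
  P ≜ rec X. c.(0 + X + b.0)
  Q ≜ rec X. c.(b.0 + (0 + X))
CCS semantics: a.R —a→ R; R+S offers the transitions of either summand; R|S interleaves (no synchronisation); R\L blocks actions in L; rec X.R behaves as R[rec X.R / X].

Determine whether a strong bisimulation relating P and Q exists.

P's transition system — 3 states:
  u0 = rec X. c.(0 + X + b.0) | —c→ u1
  u1 = 0 + (rec X. c.(0 + X + b.0)) + b.0 | —b→ u2, —c→ u1
  u2 = 0 | ·
Q's transition system — 3 states:
  v0 = rec X. c.(b.0 + (0 + X)) | —c→ v1
  v1 = b.0 + (0 + (rec X. c.(b.0 + (0 + X)))) | —b→ v2, —c→ v1
  v2 = 0 | ·
Partition-refinement fixed point:
  B0 = {u0, v0}
  B1 = {u1, v1}
  B2 = {u2, v2}
u0 ∈ B0, v0 ∈ B0 → same block

P ~ Q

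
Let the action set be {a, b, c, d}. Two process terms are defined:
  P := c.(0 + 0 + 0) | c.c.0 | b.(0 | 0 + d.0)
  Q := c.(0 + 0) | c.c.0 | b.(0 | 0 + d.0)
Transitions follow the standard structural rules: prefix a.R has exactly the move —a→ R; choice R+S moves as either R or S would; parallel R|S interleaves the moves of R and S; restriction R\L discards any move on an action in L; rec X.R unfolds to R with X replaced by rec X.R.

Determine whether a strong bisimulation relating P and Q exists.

LTS(P): 18 reachable states
  m0 = c.(0 + 0 + 0) | c.c.0 | b.(0 | 0 + d.0) | -b-> m1, -c-> m2, -c-> m3
  m1 = c.(0 + 0 + 0) | c.c.0 | (0 | 0 + d.0) | -c-> m4, -c-> m5, -d-> m6
  m2 = (0 + 0 + 0) | c.c.0 | b.(0 | 0 + d.0) | -b-> m4, -c-> m7
  m3 = c.(0 + 0 + 0) | c.0 | b.(0 | 0 + d.0) | -b-> m5, -c-> m7, -c-> m8
  m4 = (0 + 0 + 0) | c.c.0 | (0 | 0 + d.0) | -c-> m9, -d-> m10
  m5 = c.(0 + 0 + 0) | c.0 | (0 | 0 + d.0) | -c-> m11, -c-> m9, -d-> m12
  m6 = c.(0 + 0 + 0) | c.c.0 | 0 | -c-> m10, -c-> m12
  m7 = (0 + 0 + 0) | c.0 | b.(0 | 0 + d.0) | -b-> m9, -c-> m13
  m8 = c.(0 + 0 + 0) | 0 | b.(0 | 0 + d.0) | -b-> m11, -c-> m13
  m9 = (0 + 0 + 0) | c.0 | (0 | 0 + d.0) | -c-> m14, -d-> m15
  m10 = (0 + 0 + 0) | c.c.0 | 0 | -c-> m15
  m11 = c.(0 + 0 + 0) | 0 | (0 | 0 + d.0) | -c-> m14, -d-> m16
  m12 = c.(0 + 0 + 0) | c.0 | 0 | -c-> m15, -c-> m16
  m13 = (0 + 0 + 0) | 0 | b.(0 | 0 + d.0) | -b-> m14
  m14 = (0 + 0 + 0) | 0 | (0 | 0 + d.0) | -d-> m17
  m15 = (0 + 0 + 0) | c.0 | 0 | -c-> m17
  m16 = c.(0 + 0 + 0) | 0 | 0 | -c-> m17
  m17 = (0 + 0 + 0) | 0 | 0 | (no moves)
LTS(Q): 18 reachable states
  n0 = c.(0 + 0) | c.c.0 | b.(0 | 0 + d.0) | -b-> n1, -c-> n2, -c-> n3
  n1 = c.(0 + 0) | c.c.0 | (0 | 0 + d.0) | -c-> n4, -c-> n5, -d-> n6
  n2 = (0 + 0) | c.c.0 | b.(0 | 0 + d.0) | -b-> n4, -c-> n7
  n3 = c.(0 + 0) | c.0 | b.(0 | 0 + d.0) | -b-> n5, -c-> n7, -c-> n8
  n4 = (0 + 0) | c.c.0 | (0 | 0 + d.0) | -c-> n9, -d-> n10
  n5 = c.(0 + 0) | c.0 | (0 | 0 + d.0) | -c-> n11, -c-> n9, -d-> n12
  n6 = c.(0 + 0) | c.c.0 | 0 | -c-> n10, -c-> n12
  n7 = (0 + 0) | c.0 | b.(0 | 0 + d.0) | -b-> n9, -c-> n13
  n8 = c.(0 + 0) | 0 | b.(0 | 0 + d.0) | -b-> n11, -c-> n13
  n9 = (0 + 0) | c.0 | (0 | 0 + d.0) | -c-> n14, -d-> n15
  n10 = (0 + 0) | c.c.0 | 0 | -c-> n15
  n11 = c.(0 + 0) | 0 | (0 | 0 + d.0) | -c-> n14, -d-> n16
  n12 = c.(0 + 0) | c.0 | 0 | -c-> n15, -c-> n16
  n13 = (0 + 0) | 0 | b.(0 | 0 + d.0) | -b-> n14
  n14 = (0 + 0) | 0 | (0 | 0 + d.0) | -d-> n17
  n15 = (0 + 0) | c.0 | 0 | -c-> n17
  n16 = c.(0 + 0) | 0 | 0 | -c-> n17
  n17 = (0 + 0) | 0 | 0 | (no moves)
Partition-refinement fixed point:
  B0 = {m0, n0}
  B1 = {m1, n1}
  B2 = {m6, n6}
  B3 = {m10, m12, n10, n12}
  B4 = {m15, m16, n15, n16}
  B5 = {m17, n17}
  B6 = {m4, m5, n4, n5}
  B7 = {m11, m9, n11, n9}
  B8 = {m14, n14}
  B9 = {m2, m3, n2, n3}
  B10 = {m7, m8, n7, n8}
  B11 = {m13, n13}
m0 ∈ B0, n0 ∈ B0 → same block

P ~ Q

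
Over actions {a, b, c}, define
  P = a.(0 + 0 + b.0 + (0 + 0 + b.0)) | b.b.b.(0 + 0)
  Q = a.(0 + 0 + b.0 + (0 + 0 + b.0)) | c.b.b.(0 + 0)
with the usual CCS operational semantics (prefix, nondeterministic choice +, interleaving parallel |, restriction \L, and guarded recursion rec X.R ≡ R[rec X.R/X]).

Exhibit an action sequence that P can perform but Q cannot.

Reachable graph of P (12 states):
  u0 = a.(0 + 0 + b.0 + (0 + 0 + b.0)) | b.b.b.(0 + 0) → —a→ u1, —b→ u2
  u1 = (0 + 0 + b.0 + (0 + 0 + b.0)) | b.b.b.(0 + 0) → —b→ u3, —b→ u4
  u2 = a.(0 + 0 + b.0 + (0 + 0 + b.0)) | b.b.(0 + 0) → —a→ u3, —b→ u5
  u3 = (0 + 0 + b.0 + (0 + 0 + b.0)) | b.b.(0 + 0) → —b→ u6, —b→ u7
  u4 = 0 | b.b.b.(0 + 0) → —b→ u7
  u5 = a.(0 + 0 + b.0 + (0 + 0 + b.0)) | b.(0 + 0) → —a→ u6, —b→ u8
  u6 = (0 + 0 + b.0 + (0 + 0 + b.0)) | b.(0 + 0) → —b→ u10, —b→ u9
  u7 = 0 | b.b.(0 + 0) → —b→ u10
  u8 = a.(0 + 0 + b.0 + (0 + 0 + b.0)) | (0 + 0) → —a→ u9
  u9 = (0 + 0 + b.0 + (0 + 0 + b.0)) | (0 + 0) → —b→ u11
  u10 = 0 | b.(0 + 0) → —b→ u11
  u11 = 0 | (0 + 0) → deadlocked
Reachable graph of Q (12 states):
  v0 = a.(0 + 0 + b.0 + (0 + 0 + b.0)) | c.b.b.(0 + 0) → —a→ v1, —c→ v2
  v1 = (0 + 0 + b.0 + (0 + 0 + b.0)) | c.b.b.(0 + 0) → —b→ v3, —c→ v4
  v2 = a.(0 + 0 + b.0 + (0 + 0 + b.0)) | b.b.(0 + 0) → —a→ v4, —b→ v5
  v3 = 0 | c.b.b.(0 + 0) → —c→ v6
  v4 = (0 + 0 + b.0 + (0 + 0 + b.0)) | b.b.(0 + 0) → —b→ v6, —b→ v7
  v5 = a.(0 + 0 + b.0 + (0 + 0 + b.0)) | b.(0 + 0) → —a→ v7, —b→ v8
  v6 = 0 | b.b.(0 + 0) → —b→ v9
  v7 = (0 + 0 + b.0 + (0 + 0 + b.0)) | b.(0 + 0) → —b→ v10, —b→ v9
  v8 = a.(0 + 0 + b.0 + (0 + 0 + b.0)) | (0 + 0) → —a→ v10
  v9 = 0 | b.(0 + 0) → —b→ v11
  v10 = (0 + 0 + b.0 + (0 + 0 + b.0)) | (0 + 0) → —b→ v11
  v11 = 0 | (0 + 0) → deadlocked
Trace ⟨b⟩ through P, begin at {u0}:
  after b @ step 1: {u2}
  — P admits the full trace.
Trace ⟨b⟩ through Q, begin at {v0}:
  after b @ step 1: ∅  — Q cannot continue

b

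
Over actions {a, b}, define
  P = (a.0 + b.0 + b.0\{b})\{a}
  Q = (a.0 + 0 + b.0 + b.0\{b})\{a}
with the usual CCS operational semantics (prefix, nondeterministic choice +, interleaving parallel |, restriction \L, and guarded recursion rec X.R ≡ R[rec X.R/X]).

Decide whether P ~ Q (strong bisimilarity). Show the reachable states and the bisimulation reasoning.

Reachable graph of P (3 states):
  m0 = (a.0 + b.0 + b.0\{b})\{a} → -b-> m1, -b-> m2
  m1 = 0\{a} → ∅
  m2 = 0\{b}\{a} → ∅
Reachable graph of Q (3 states):
  n0 = (a.0 + 0 + b.0 + b.0\{b})\{a} → -b-> n1, -b-> n2
  n1 = 0\{a} → ∅
  n2 = 0\{b}\{a} → ∅
Bisimilarity quotient blocks:
  B0 = {m0, n0}
  B1 = {m1, m2, n1, n2}
m0 ∈ B0, n0 ∈ B0 → same block

bisimilar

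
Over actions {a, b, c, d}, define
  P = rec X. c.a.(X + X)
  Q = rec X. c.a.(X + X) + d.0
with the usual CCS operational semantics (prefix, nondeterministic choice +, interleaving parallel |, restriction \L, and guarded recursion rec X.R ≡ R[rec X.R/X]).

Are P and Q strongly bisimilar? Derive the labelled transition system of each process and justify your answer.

P's transition system — 3 states:
  s0 = rec X. c.a.(X + X) | -c-> s1
  s1 = a.((rec X. c.a.(X + X)) + (rec X. c.a.(X + X))) | -a-> s2
  s2 = (rec X. c.a.(X + X)) + (rec X. c.a.(X + X)) | -c-> s1
Q's transition system — 4 states:
  t0 = rec X. c.a.(X + X) + d.0 | -c-> t1, -d-> t2
  t1 = a.((rec X. c.a.(X + X) + d.0) + (rec X. c.a.(X + X) + d.0)) | -a-> t3
  t2 = 0 | ∅
  t3 = (rec X. c.a.(X + X) + d.0) + (rec X. c.a.(X + X) + d.0) | -c-> t1, -d-> t2
Coarsest stable partition (strong bisimilarity classes):
  B0 = {s0, s2}
  B1 = {s1}
  B2 = {t0, t3}
  B3 = {t1}
  B4 = {t2}
s0 ∈ B0, t0 ∈ B2 → different blocks

NO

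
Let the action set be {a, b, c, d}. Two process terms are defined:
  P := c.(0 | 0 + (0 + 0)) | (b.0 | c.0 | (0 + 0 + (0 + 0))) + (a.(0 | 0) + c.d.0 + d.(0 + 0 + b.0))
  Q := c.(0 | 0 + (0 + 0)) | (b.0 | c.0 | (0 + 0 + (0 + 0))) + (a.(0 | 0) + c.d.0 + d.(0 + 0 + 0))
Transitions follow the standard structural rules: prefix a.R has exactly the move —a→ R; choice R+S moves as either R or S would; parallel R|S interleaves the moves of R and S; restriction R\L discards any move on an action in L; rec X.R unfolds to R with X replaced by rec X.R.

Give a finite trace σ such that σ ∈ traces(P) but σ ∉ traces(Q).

db

Reachable graph of P (12 states):
  u0 = c.(0 | 0 + (0 + 0)) | (b.0 | c.0 | (0 + 0 + (0 + 0))) + (a.(0 | 0) + c.d.0 + d.(0 + 0 + b.0)) → --a--▸ u1, --b--▸ u2, --c--▸ u3, --c--▸ u4, --c--▸ u5, --d--▸ u6
  u1 = 0 | 0 → stopped
  u2 = c.(0 | 0 + (0 + 0)) | (0 | c.0 | (0 + 0 + (0 + 0))) → --c--▸ u7, --c--▸ u8
  u3 = (0 | 0 + (0 + 0)) | (b.0 | c.0 | (0 + 0 + (0 + 0))) → --b--▸ u7, --c--▸ u9
  u4 = c.(0 | 0 + (0 + 0)) | (b.0 | 0 | (0 + 0 + (0 + 0))) → --b--▸ u8, --c--▸ u9
  u5 = d.0 → --d--▸ u10
  u6 = 0 + 0 + b.0 → --b--▸ u10
  u7 = (0 | 0 + (0 + 0)) | (0 | c.0 | (0 + 0 + (0 + 0))) → --c--▸ u11
  u8 = c.(0 | 0 + (0 + 0)) | (0 | 0 | (0 + 0 + (0 + 0))) → --c--▸ u11
  u9 = (0 | 0 + (0 + 0)) | (b.0 | 0 | (0 + 0 + (0 + 0))) → --b--▸ u11
  u10 = 0 → stopped
  u11 = (0 | 0 + (0 + 0)) | (0 | 0 | (0 + 0 + (0 + 0))) → stopped
Reachable graph of Q (12 states):
  v0 = c.(0 | 0 + (0 + 0)) | (b.0 | c.0 | (0 + 0 + (0 + 0))) + (a.(0 | 0) + c.d.0 + d.(0 + 0 + 0)) → --a--▸ v1, --b--▸ v2, --c--▸ v3, --c--▸ v4, --c--▸ v5, --d--▸ v6
  v1 = 0 | 0 → stopped
  v2 = c.(0 | 0 + (0 + 0)) | (0 | c.0 | (0 + 0 + (0 + 0))) → --c--▸ v7, --c--▸ v8
  v3 = (0 | 0 + (0 + 0)) | (b.0 | c.0 | (0 + 0 + (0 + 0))) → --b--▸ v7, --c--▸ v9
  v4 = c.(0 | 0 + (0 + 0)) | (b.0 | 0 | (0 + 0 + (0 + 0))) → --b--▸ v8, --c--▸ v9
  v5 = d.0 → --d--▸ v10
  v6 = 0 + 0 + 0 → stopped
  v7 = (0 | 0 + (0 + 0)) | (0 | c.0 | (0 + 0 + (0 + 0))) → --c--▸ v11
  v8 = c.(0 | 0 + (0 + 0)) | (0 | 0 | (0 + 0 + (0 + 0))) → --c--▸ v11
  v9 = (0 | 0 + (0 + 0)) | (b.0 | 0 | (0 + 0 + (0 + 0))) → --b--▸ v11
  v10 = 0 → stopped
  v11 = (0 | 0 + (0 + 0)) | (0 | 0 | (0 + 0 + (0 + 0))) → stopped
Run σ = ⟨db⟩ on P: start {u0}
  after d @ step 1: {u6}
  after b @ step 2: {u10}
  P completes σ.
Run σ = ⟨db⟩ on Q: start {v0}
  after d @ step 1: {v6}
  after b @ step 2: no successor for Q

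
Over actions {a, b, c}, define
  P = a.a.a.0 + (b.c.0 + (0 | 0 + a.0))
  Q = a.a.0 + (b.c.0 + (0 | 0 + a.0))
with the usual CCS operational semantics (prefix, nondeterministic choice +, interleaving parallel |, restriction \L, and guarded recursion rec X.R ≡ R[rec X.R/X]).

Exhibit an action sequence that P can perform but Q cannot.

aaa

P's transition system — 5 states:
  u0 = a.a.a.0 + (b.c.0 + (0 | 0 + a.0)) → -a-> u1, -a-> u2, -b-> u3
  u1 = 0 → deadlocked
  u2 = a.a.0 → -a-> u4
  u3 = c.0 → -c-> u1
  u4 = a.0 → -a-> u1
Q's transition system — 4 states:
  v0 = a.a.0 + (b.c.0 + (0 | 0 + a.0)) → -a-> v1, -a-> v2, -b-> v3
  v1 = 0 → deadlocked
  v2 = a.0 → -a-> v1
  v3 = c.0 → -c-> v1
Trace ⟨aaa⟩ through P, begin at {u0}:
  [1] a ⇒ {u1, u2}
  [2] a ⇒ {u4}
  [3] a ⇒ {u1}
  ✓ P
Trace ⟨aaa⟩ through Q, begin at {v0}:
  [1] a ⇒ {v1, v2}
  [2] a ⇒ {v1}
  [3] a ⇒ ∅  — Q cannot continue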